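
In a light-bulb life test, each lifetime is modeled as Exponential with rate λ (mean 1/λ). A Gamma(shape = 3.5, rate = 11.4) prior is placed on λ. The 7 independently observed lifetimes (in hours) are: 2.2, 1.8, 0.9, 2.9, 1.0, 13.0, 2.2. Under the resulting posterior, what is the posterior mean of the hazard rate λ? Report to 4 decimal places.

With a Gamma(shape α, rate β) prior on the exponential rate λ, the posterior after n observations with total T = Σxᵢ is Gamma(α+n, β+T).
Sum of observations T = 24.0 hours; n = 7.
Posterior: Gamma(3.5+7, 11.4+24.0) = Gamma(10.5, 35.4).
Posterior mean of λ = α/β = 10.5/35.4 = 0.2966.

0.2966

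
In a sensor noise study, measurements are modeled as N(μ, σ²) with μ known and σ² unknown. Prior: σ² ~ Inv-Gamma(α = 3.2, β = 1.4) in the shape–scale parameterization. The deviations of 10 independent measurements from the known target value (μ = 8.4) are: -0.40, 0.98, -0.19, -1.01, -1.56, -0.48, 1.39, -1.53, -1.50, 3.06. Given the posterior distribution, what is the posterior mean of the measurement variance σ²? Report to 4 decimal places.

1.6338

With known mean μ and an Inverse-Gamma(α, β) prior on σ², the Normal likelihood is conjugate: posterior is Inv-Gamma(α + n/2, β + Σ(xᵢ−μ)²/2).
Σ(xᵢ−μ)² = (-0.40)² + (0.98)² + (-0.19)² + (-1.01)² + (-1.56)² + (-0.48)² + (1.39)² + (-1.53)² + (-1.50)² + (3.06)² = 20.7272.
Posterior: Inv-Gamma(3.2 + 10/2, 1.4 + 20.7272/2) = Inv-Gamma(8.20, 11.76360).
E[σ²|data] = β/(α−1) = 11.76360/7.20 = 1.6338.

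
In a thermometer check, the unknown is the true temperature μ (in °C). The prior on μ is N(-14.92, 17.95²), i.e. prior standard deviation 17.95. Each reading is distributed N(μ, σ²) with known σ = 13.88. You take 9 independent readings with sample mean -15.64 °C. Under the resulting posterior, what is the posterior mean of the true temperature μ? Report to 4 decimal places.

For Normal data with known variance σ², a Normal(μ₀, σ₀²) prior on μ is conjugate. Posterior precision = 1/σ₀² + n/σ²; posterior mean is the precision-weighted average of μ₀ and x̄.
n·x̄ = 9·(-15.64) = -140.76.
σ₀² = 17.95² = 322.2025, σ² = 13.88² = 192.6544; σ² + n·σ₀² = 192.6544 + 9·322.2025 = 3092.4769.
Posterior mean = (μ₀/σ₀² + n·x̄/σ²)/(1/σ₀² + n/σ²) = (σ²·μ₀ + σ₀²·n·x̄)/(σ² + n·σ₀²) = (192.6544·(-14.92) + 322.2025·(-140.76))/3092.4769 = -48227.627548/3092.4769 = -15.5951.

-15.5951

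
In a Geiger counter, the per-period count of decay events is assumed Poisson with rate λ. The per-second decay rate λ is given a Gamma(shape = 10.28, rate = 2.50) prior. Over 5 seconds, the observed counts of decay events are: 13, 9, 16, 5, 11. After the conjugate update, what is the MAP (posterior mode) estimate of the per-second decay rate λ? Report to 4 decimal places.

8.4373

With a Gamma(shape α, rate β) prior, the Poisson likelihood is conjugate: the posterior is Gamma(α + ΣXᵢ, β + n).
Sum of counts S = 54 over n = 5 seconds.
Posterior: Gamma(α+S, β+n) = Gamma(10.28+54, 2.50+5) = Gamma(64.28, 7.50).
Mode of Gamma(α,β) for α≥1 is (α−1)/β = 63.28/7.50 = 8.4373.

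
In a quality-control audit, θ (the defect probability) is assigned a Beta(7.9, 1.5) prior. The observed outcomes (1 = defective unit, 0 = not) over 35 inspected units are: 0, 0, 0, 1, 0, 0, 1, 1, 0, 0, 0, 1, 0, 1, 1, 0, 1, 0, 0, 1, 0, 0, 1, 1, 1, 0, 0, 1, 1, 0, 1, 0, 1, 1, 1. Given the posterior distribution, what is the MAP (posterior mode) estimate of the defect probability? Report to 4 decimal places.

0.5637

The Beta prior is conjugate to a Binomial/Bernoulli likelihood; the update adds successes to α and failures to β.
Posterior: Beta(α+k, β+n−k) = Beta(7.9+17, 1.5+18) = Beta(24.9, 19.5).
Mode of Beta(a,b) for a,b>1 is (a−1)/(a+b−2) = 23.9/42.4 = 0.5637.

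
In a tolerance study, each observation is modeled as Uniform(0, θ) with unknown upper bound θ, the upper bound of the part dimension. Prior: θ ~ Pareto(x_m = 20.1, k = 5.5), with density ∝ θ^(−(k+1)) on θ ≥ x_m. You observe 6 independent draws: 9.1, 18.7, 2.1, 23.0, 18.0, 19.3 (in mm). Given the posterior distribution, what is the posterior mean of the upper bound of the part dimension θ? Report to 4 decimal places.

25.1905

A Pareto(scale x_m, shape k) prior on the upper bound θ of Uniform(0, θ) is conjugate: posterior is Pareto(max(x_m, max xᵢ), k + n).
Sample maximum = 23.0; prior scale x_m = 20.1 → posterior scale = max = 23.0.
Posterior shape = 5.5 + 6 = 11.5.
E[θ|data] = k·x_m/(k−1) = 11.5·23.0/10.5 = 25.1905.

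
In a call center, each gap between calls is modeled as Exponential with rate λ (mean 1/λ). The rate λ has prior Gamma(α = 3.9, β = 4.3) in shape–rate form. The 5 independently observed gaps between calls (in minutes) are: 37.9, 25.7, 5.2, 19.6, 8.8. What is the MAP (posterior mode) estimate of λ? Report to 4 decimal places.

With a Gamma(shape α, rate β) prior on the exponential rate λ, the posterior after n observations with total T = Σxᵢ is Gamma(α+n, β+T).
Sum of observations T = 97.2 minutes; n = 5.
Posterior: Gamma(3.9+5, 4.3+97.2) = Gamma(8.9, 101.5).
Mode = (α−1)/β = 0.0778.

0.0778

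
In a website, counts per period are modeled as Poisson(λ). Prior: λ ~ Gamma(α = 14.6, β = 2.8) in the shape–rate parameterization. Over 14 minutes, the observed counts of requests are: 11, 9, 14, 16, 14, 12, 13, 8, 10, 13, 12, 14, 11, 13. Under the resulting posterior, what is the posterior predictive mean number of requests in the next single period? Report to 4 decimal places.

10.9881

With a Gamma(shape α, rate β) prior, the Poisson likelihood is conjugate: the posterior is Gamma(α + ΣXᵢ, β + n).
Sum of counts S = 170 over n = 14 minutes.
Posterior: Gamma(α+S, β+n) = Gamma(14.6+170, 2.8+14) = Gamma(184.6, 16.8).
The predictive distribution for one future period is NegBinom with mean α/β = 10.9881.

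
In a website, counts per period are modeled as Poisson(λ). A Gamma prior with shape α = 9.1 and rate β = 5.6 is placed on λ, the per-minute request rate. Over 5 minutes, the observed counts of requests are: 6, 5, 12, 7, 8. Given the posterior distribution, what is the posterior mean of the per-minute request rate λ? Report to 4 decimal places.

4.4434

With a Gamma(shape α, rate β) prior, the Poisson likelihood is conjugate: the posterior is Gamma(α + ΣXᵢ, β + n).
Sum of counts S = 38 over n = 5 minutes.
Posterior: Gamma(α+S, β+n) = Gamma(9.1+38, 5.6+5) = Gamma(47.1, 10.6).
Posterior mean = α/β = 47.1/10.6 = 4.4434.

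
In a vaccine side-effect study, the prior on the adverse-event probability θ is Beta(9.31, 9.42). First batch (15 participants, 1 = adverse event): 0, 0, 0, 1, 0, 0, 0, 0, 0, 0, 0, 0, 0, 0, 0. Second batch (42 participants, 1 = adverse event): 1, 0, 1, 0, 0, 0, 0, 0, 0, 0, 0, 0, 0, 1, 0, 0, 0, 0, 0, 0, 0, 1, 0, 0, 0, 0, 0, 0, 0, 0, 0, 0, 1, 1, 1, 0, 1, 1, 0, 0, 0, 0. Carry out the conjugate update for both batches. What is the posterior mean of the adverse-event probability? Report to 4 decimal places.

0.2550

The Beta prior is conjugate to a Binomial/Bernoulli likelihood; the update adds successes to α and failures to β.
After batch 1: Beta(9.31+1, 9.42+14) = Beta(10.31, 23.42).
After batch 2: Beta(10.31+9, 23.42+33) = Beta(19.31, 56.42).
Posterior mean = α/(α+β) = 19.31/75.73 = 0.2550.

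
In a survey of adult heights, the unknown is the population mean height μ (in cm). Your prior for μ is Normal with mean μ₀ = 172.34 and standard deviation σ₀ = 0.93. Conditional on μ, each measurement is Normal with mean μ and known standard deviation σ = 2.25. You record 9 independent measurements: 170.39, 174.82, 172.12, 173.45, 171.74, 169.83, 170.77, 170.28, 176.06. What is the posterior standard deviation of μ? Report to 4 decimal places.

0.5838

For Normal data with known variance σ², a Normal(μ₀, σ₀²) prior on μ is conjugate. Posterior precision = 1/σ₀² + n/σ²; posterior mean is the precision-weighted average of μ₀ and x̄.
σ₀² = 0.93² = 0.8649, σ² = 2.25² = 5.0625; σ² + n·σ₀² = 5.0625 + 9·0.8649 = 12.8466.
Posterior precision = 1/σ₀² + n/σ² = 1/0.8649 + 9/5.0625 = (σ² + n·σ₀²)/(σ₀²σ²) = 12.8466/(0.8649·5.0625); posterior variance σₙ² = σ₀²σ²/(σ² + n·σ₀²) = 0.8649·5.0625/12.8466 = 0.340834.
Posterior SD = √σₙ² = √(0.8649·5.0625/12.8466) = 0.5838.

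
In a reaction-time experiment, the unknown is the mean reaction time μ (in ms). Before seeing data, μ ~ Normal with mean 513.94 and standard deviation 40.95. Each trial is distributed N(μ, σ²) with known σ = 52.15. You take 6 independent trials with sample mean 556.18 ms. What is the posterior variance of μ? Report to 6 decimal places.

For Normal data with known variance σ², a Normal(μ₀, σ₀²) prior on μ is conjugate. Posterior precision = 1/σ₀² + n/σ²; posterior mean is the precision-weighted average of μ₀ and x̄.
σ₀² = 40.95² = 1676.9025, σ² = 52.15² = 2719.6225; σ² + n·σ₀² = 2719.6225 + 6·1676.9025 = 12781.0375.
Posterior precision = 1/σ₀² + n/σ² = 1/1676.9025 + 6/2719.6225 = (σ² + n·σ₀²)/(σ₀²σ²) = 12781.0375/(1676.9025·2719.6225); posterior variance σₙ² = σ₀²σ²/(σ² + n·σ₀²) = 1676.9025·2719.6225/12781.0375 = 356.820936.

356.820936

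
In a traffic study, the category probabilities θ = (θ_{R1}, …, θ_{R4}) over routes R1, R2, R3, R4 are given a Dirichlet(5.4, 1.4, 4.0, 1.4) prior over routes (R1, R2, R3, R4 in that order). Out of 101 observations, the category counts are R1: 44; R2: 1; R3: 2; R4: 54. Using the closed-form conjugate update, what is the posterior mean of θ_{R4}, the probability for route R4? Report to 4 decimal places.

The Dirichlet prior is conjugate to the Multinomial likelihood: each posterior αⱼ = prior αⱼ + observed count nⱼ.
Posterior concentration: (49.4, 2.4, 6.0, 55.4), total = 113.2.
E[θ_{R4}|data] = α_{R4}/Σα = 55.4/113.2 = 0.4894.

0.4894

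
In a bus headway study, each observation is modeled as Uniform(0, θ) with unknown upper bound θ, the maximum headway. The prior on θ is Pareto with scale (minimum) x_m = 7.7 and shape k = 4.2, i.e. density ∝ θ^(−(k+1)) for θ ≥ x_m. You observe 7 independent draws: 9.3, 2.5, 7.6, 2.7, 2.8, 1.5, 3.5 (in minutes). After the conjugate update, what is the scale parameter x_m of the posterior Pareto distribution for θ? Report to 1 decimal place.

9.3

A Pareto(scale x_m, shape k) prior on the upper bound θ of Uniform(0, θ) is conjugate: posterior is Pareto(max(x_m, max xᵢ), k + n).
Sample maximum = 9.3; prior scale x_m = 7.7 → posterior scale = max = 9.3.
Posterior shape = 4.2 + 7 = 11.2.
Posterior scale x_m = 9.3.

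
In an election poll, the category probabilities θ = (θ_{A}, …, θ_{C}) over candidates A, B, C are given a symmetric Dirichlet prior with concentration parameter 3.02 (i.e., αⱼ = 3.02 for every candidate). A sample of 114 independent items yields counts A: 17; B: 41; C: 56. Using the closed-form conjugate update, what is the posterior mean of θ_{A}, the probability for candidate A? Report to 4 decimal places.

The Dirichlet prior is conjugate to the Multinomial likelihood: each posterior αⱼ = prior αⱼ + observed count nⱼ.
Posterior concentration: (20.02, 44.02, 59.02), total = 123.06.
E[θ_{A}|data] = α_{A}/Σα = 20.02/123.06 = 0.1627.

0.1627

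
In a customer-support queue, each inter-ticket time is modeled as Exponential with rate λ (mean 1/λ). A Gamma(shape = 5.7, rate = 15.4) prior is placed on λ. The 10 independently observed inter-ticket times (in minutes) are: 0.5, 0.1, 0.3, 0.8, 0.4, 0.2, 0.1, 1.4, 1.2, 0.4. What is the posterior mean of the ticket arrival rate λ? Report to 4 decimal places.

With a Gamma(shape α, rate β) prior on the exponential rate λ, the posterior after n observations with total T = Σxᵢ is Gamma(α+n, β+T).
Sum of observations T = 5.4 minutes; n = 10.
Posterior: Gamma(5.7+10, 15.4+5.4) = Gamma(15.7, 20.8).
Posterior mean of λ = α/β = 15.7/20.8 = 0.7548.

0.7548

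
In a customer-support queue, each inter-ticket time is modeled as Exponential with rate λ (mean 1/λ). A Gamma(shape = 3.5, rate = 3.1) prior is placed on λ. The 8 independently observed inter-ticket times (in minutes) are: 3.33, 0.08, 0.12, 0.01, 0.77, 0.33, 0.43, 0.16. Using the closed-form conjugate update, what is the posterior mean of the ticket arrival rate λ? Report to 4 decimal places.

With a Gamma(shape α, rate β) prior on the exponential rate λ, the posterior after n observations with total T = Σxᵢ is Gamma(α+n, β+T).
Sum of observations T = 5.23 minutes; n = 8.
Posterior: Gamma(3.5+8, 3.1+5.23) = Gamma(11.5, 8.33).
Posterior mean of λ = α/β = 11.5/8.33 = 1.3806.

1.3806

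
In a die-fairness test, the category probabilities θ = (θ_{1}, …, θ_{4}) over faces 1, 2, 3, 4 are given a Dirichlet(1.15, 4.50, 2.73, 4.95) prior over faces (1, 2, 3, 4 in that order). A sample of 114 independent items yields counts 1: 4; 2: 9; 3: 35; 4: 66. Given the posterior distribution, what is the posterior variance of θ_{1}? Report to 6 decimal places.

0.000302

The Dirichlet prior is conjugate to the Multinomial likelihood: each posterior αⱼ = prior αⱼ + observed count nⱼ.
Posterior concentration: (5.15, 13.50, 37.73, 70.95), total = 127.33.
Var[θ_j] = α_j(Σα−α_j)/((Σα)²(Σα+1)) = 5.15·122.18/(127.33²·128.33) = 0.000302.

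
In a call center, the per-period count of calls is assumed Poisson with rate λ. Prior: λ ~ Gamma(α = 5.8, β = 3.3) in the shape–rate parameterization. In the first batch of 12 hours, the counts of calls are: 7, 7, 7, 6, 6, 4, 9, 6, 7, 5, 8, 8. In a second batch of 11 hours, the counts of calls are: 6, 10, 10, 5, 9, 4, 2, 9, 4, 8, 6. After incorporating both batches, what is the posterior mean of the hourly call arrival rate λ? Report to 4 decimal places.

6.0380

With a Gamma(shape α, rate β) prior, the Poisson likelihood is conjugate: the posterior is Gamma(α + ΣXᵢ, β + n).
Batch 1: sum of counts S = 80 over n = 12 hours.
After batch 1: Gamma(α+S, β+n) = Gamma(5.8+80, 3.3+12) = Gamma(85.8, 15.3).
Batch 2: sum of counts S = 73 over n = 11 hours.
After batch 2: Gamma(α+S, β+n) = Gamma(85.8+73, 15.3+11) = Gamma(158.8, 26.3).
Posterior mean = α/β = 158.8/26.3 = 6.0380.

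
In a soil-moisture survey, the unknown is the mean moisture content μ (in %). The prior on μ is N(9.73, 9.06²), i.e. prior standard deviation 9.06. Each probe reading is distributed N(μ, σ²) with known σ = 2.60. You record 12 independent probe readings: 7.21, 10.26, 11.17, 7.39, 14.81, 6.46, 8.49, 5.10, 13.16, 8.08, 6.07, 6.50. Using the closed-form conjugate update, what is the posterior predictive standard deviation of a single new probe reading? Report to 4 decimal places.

2.7055

For Normal data with known variance σ², a Normal(μ₀, σ₀²) prior on μ is conjugate. Posterior precision = 1/σ₀² + n/σ²; posterior mean is the precision-weighted average of μ₀ and x̄.
σ₀² = 9.06² = 82.0836, σ² = 2.60² = 6.76; σ² + n·σ₀² = 6.76 + 12·82.0836 = 991.7632.
Posterior precision = 1/σ₀² + n/σ² = 1/82.0836 + 12/6.76 = (σ² + n·σ₀²)/(σ₀²σ²) = 991.7632/(82.0836·6.76); posterior variance σₙ² = σ₀²σ²/(σ² + n·σ₀²) = 82.0836·6.76/991.7632 = 0.559494.
Predictive variance for one new observation = σₙ² + σ² = 82.0836·6.76/991.7632 + 6.76 = σ²·(σ₀² + 991.7632)/991.7632 = 6.76·1073.8468/991.7632 = 7.319494; SD = √(6.76·1073.8468/991.7632) = 2.7055.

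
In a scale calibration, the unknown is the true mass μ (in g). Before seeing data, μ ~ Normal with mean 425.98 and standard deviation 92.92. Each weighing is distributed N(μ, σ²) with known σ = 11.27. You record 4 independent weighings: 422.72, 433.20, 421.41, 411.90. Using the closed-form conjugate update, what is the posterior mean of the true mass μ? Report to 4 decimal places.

For Normal data with known variance σ², a Normal(μ₀, σ₀²) prior on μ is conjugate. Posterior precision = 1/σ₀² + n/σ²; posterior mean is the precision-weighted average of μ₀ and x̄.
Σxᵢ = 422.72 + 433.20 + 421.41 + 411.90 = 1689.23, so n·x̄ = 1689.23.
σ₀² = 92.92² = 8634.1264, σ² = 11.27² = 127.0129; σ² + n·σ₀² = 127.0129 + 4·8634.1264 = 34663.5185.
Posterior mean = (μ₀/σ₀² + n·x̄/σ²)/(1/σ₀² + n/σ²) = (σ²·μ₀ + σ₀²·n·x̄)/(σ² + n·σ₀²) = (127.0129·425.98 + 8634.1264·1689.23)/34663.5185 = 14639130.293814/34663.5185 = 422.3210.

422.3210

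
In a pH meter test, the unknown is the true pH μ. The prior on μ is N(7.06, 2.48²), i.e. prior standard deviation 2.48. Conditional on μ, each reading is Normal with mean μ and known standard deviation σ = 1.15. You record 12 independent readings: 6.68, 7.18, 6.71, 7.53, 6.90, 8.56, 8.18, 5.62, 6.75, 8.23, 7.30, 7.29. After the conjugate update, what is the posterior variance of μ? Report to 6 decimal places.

For Normal data with known variance σ², a Normal(μ₀, σ₀²) prior on μ is conjugate. Posterior precision = 1/σ₀² + n/σ²; posterior mean is the precision-weighted average of μ₀ and x̄.
σ₀² = 2.48² = 6.1504, σ² = 1.15² = 1.3225; σ² + n·σ₀² = 1.3225 + 12·6.1504 = 75.1273.
Posterior precision = 1/σ₀² + n/σ² = 1/6.1504 + 12/1.3225 = (σ² + n·σ₀²)/(σ₀²σ²) = 75.1273/(6.1504·1.3225); posterior variance σₙ² = σ₀²σ²/(σ² + n·σ₀²) = 6.1504·1.3225/75.1273 = 0.108268.

0.108268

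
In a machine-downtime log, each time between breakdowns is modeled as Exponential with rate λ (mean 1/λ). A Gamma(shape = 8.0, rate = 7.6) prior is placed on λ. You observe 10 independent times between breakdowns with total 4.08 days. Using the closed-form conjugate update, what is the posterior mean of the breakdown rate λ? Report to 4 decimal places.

1.5411

With a Gamma(shape α, rate β) prior on the exponential rate λ, the posterior after n observations with total T = Σxᵢ is Gamma(α+n, β+T).
Posterior: Gamma(8.0+10, 7.6+4.08) = Gamma(18.0, 11.68).
Posterior mean of λ = α/β = 18.0/11.68 = 1.5411.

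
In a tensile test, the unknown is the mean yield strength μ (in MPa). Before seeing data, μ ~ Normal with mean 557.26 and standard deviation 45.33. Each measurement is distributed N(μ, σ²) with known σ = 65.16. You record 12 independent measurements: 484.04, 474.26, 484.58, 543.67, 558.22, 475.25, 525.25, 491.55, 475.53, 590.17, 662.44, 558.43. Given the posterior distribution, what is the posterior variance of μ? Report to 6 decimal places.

For Normal data with known variance σ², a Normal(μ₀, σ₀²) prior on μ is conjugate. Posterior precision = 1/σ₀² + n/σ²; posterior mean is the precision-weighted average of μ₀ and x̄.
σ₀² = 45.33² = 2054.8089, σ² = 65.16² = 4245.8256; σ² + n·σ₀² = 4245.8256 + 12·2054.8089 = 28903.5324.
Posterior precision = 1/σ₀² + n/σ² = 1/2054.8089 + 12/4245.8256 = (σ² + n·σ₀²)/(σ₀²σ²) = 28903.5324/(2054.8089·4245.8256); posterior variance σₙ² = σ₀²σ²/(σ² + n·σ₀²) = 2054.8089·4245.8256/28903.5324 = 301.844083.

301.844083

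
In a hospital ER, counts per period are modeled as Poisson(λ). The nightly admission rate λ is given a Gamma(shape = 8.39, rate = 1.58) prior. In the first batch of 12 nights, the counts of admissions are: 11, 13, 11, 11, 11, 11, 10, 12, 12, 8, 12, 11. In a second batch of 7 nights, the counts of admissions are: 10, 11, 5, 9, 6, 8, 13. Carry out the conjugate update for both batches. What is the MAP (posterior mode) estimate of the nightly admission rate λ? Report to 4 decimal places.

9.8343

With a Gamma(shape α, rate β) prior, the Poisson likelihood is conjugate: the posterior is Gamma(α + ΣXᵢ, β + n).
Batch 1: sum of counts S = 133 over n = 12 nights.
After batch 1: Gamma(α+S, β+n) = Gamma(8.39+133, 1.58+12) = Gamma(141.39, 13.58).
Batch 2: sum of counts S = 62 over n = 7 nights.
After batch 2: Gamma(α+S, β+n) = Gamma(141.39+62, 13.58+7) = Gamma(203.39, 20.58).
Mode of Gamma(α,β) for α≥1 is (α−1)/β = 202.39/20.58 = 9.8343.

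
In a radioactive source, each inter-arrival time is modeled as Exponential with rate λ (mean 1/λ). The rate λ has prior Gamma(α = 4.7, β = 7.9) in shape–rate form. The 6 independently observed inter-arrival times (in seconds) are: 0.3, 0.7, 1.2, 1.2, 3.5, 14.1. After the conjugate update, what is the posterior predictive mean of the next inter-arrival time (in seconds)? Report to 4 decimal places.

2.9794

With a Gamma(shape α, rate β) prior on the exponential rate λ, the posterior after n observations with total T = Σxᵢ is Gamma(α+n, β+T).
Sum of observations T = 21.0 seconds; n = 6.
Posterior: Gamma(4.7+6, 7.9+21.0) = Gamma(10.7, 28.9).
The predictive distribution for the next observation is Lomax; its mean is β/(α−1) = 28.9/9.7 = 2.9794.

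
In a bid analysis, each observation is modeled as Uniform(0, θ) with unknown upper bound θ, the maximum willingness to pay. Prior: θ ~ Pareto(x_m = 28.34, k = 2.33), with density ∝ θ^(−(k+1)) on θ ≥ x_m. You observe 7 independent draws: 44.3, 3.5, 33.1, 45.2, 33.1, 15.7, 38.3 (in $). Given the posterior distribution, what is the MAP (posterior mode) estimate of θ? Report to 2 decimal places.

A Pareto(scale x_m, shape k) prior on the upper bound θ of Uniform(0, θ) is conjugate: posterior is Pareto(max(x_m, max xᵢ), k + n).
Sample maximum = 45.2; prior scale x_m = 28.34 → posterior scale = max = 45.20.
Posterior shape = 2.33 + 7 = 9.33.
The Pareto density is decreasing on [x_m, ∞), so the mode is x_m = 45.20.

45.20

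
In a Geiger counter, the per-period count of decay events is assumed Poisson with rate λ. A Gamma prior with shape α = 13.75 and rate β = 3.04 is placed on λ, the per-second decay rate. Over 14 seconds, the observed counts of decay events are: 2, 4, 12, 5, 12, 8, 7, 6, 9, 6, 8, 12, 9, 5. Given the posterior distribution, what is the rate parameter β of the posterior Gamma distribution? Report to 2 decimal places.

With a Gamma(shape α, rate β) prior, the Poisson likelihood is conjugate: the posterior is Gamma(α + ΣXᵢ, β + n).
Sum of counts S = 105 over n = 14 seconds.
Posterior: Gamma(α+S, β+n) = Gamma(13.75+105, 3.04+14) = Gamma(118.75, 17.04).
Posterior β = 17.04.

17.04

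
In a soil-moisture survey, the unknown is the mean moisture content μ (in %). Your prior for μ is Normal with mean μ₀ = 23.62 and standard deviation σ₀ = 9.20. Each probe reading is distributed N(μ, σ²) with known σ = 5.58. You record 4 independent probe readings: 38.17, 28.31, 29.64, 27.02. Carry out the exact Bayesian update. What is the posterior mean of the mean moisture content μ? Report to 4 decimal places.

30.1816

For Normal data with known variance σ², a Normal(μ₀, σ₀²) prior on μ is conjugate. Posterior precision = 1/σ₀² + n/σ²; posterior mean is the precision-weighted average of μ₀ and x̄.
Σxᵢ = 38.17 + 28.31 + 29.64 + 27.02 = 123.14, so n·x̄ = 123.14.
σ₀² = 9.20² = 84.64, σ² = 5.58² = 31.1364; σ² + n·σ₀² = 31.1364 + 4·84.64 = 369.6964.
Posterior mean = (μ₀/σ₀² + n·x̄/σ²)/(1/σ₀² + n/σ²) = (σ²·μ₀ + σ₀²·n·x̄)/(σ² + n·σ₀²) = (31.1364·23.62 + 84.64·123.14)/369.6964 = 11158.011368/369.6964 = 30.1816.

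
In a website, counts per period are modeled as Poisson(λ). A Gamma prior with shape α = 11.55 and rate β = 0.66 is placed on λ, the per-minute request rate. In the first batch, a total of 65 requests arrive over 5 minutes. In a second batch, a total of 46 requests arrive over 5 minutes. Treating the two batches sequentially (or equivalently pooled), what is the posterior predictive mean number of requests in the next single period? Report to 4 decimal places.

With a Gamma(shape α, rate β) prior, the Poisson likelihood is conjugate: the posterior is Gamma(α + ΣXᵢ, β + n).
After batch 1: Gamma(α+S, β+n) = Gamma(11.55+65, 0.66+5) = Gamma(76.55, 5.66).
After batch 2: Gamma(α+S, β+n) = Gamma(76.55+46, 5.66+5) = Gamma(122.55, 10.66).
The predictive distribution for one future period is NegBinom with mean α/β = 11.4962.

11.4962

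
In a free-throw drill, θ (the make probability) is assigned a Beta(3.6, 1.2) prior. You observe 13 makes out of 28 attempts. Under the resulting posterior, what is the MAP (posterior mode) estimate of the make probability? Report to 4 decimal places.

0.5065

The Beta prior is conjugate to a Binomial/Bernoulli likelihood; the update adds successes to α and failures to β.
Posterior: Beta(α+k, β+n−k) = Beta(3.6+13, 1.2+15) = Beta(16.6, 16.2).
Mode of Beta(a,b) for a,b>1 is (a−1)/(a+b−2) = 15.6/30.8 = 0.5065.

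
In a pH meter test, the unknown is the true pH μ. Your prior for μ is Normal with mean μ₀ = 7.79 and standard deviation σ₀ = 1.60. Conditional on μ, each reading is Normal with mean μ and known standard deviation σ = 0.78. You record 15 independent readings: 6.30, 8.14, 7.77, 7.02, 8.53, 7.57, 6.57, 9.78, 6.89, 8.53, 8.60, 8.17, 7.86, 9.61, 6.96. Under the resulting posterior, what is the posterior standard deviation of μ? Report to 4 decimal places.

For Normal data with known variance σ², a Normal(μ₀, σ₀²) prior on μ is conjugate. Posterior precision = 1/σ₀² + n/σ²; posterior mean is the precision-weighted average of μ₀ and x̄.
σ₀² = 1.60² = 2.56, σ² = 0.78² = 0.6084; σ² + n·σ₀² = 0.6084 + 15·2.56 = 39.0084.
Posterior precision = 1/σ₀² + n/σ² = 1/2.56 + 15/0.6084 = (σ² + n·σ₀²)/(σ₀²σ²) = 39.0084/(2.56·0.6084); posterior variance σₙ² = σ₀²σ²/(σ² + n·σ₀²) = 2.56·0.6084/39.0084 = 0.039927.
Posterior SD = √σₙ² = √(2.56·0.6084/39.0084) = 0.1998.

0.1998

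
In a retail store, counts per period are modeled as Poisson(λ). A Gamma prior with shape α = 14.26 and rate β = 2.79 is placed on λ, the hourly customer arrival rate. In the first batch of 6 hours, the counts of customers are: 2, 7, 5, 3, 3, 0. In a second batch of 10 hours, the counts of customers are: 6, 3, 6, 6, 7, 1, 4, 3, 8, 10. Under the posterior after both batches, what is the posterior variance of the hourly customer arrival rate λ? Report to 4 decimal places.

With a Gamma(shape α, rate β) prior, the Poisson likelihood is conjugate: the posterior is Gamma(α + ΣXᵢ, β + n).
Batch 1: sum of counts S = 20 over n = 6 hours.
After batch 1: Gamma(α+S, β+n) = Gamma(14.26+20, 2.79+6) = Gamma(34.26, 8.79).
Batch 2: sum of counts S = 54 over n = 10 hours.
After batch 2: Gamma(α+S, β+n) = Gamma(34.26+54, 8.79+10) = Gamma(88.26, 18.79).
Var = α/β² = 88.26/18.79² = 0.2500.

0.2500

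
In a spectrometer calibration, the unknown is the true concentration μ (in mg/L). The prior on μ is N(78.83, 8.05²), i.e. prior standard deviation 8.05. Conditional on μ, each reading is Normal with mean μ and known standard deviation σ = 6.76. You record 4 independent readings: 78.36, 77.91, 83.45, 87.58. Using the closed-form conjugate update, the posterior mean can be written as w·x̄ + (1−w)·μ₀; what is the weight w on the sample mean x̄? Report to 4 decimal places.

0.8501

For Normal data with known variance σ², a Normal(μ₀, σ₀²) prior on μ is conjugate. Posterior precision = 1/σ₀² + n/σ²; posterior mean is the precision-weighted average of μ₀ and x̄.
σ₀² = 8.05² = 64.8025, σ² = 6.76² = 45.6976. Prior precision 1/σ₀² = 1/64.8025; data precision n/σ² = 4/45.6976.
w = (n/σ²)/(1/σ₀² + n/σ²) = n·σ₀²/(σ² + n·σ₀²) = 4·64.8025/(45.6976 + 4·64.8025) = 259.21/304.9076 = 0.8501.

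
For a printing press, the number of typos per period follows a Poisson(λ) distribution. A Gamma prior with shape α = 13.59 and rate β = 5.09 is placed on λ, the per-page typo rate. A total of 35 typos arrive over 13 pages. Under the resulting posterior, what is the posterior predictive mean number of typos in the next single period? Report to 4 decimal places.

2.6860

With a Gamma(shape α, rate β) prior, the Poisson likelihood is conjugate: the posterior is Gamma(α + ΣXᵢ, β + n).
Posterior: Gamma(α+S, β+n) = Gamma(13.59+35, 5.09+13) = Gamma(48.59, 18.09).
The predictive distribution for one future period is NegBinom with mean α/β = 2.6860.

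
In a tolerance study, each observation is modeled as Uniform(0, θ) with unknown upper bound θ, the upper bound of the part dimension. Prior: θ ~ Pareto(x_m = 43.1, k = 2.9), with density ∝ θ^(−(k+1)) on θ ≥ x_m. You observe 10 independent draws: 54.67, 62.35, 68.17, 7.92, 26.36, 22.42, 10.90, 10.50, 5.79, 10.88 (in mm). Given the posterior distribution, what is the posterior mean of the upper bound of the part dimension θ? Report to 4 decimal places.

A Pareto(scale x_m, shape k) prior on the upper bound θ of Uniform(0, θ) is conjugate: posterior is Pareto(max(x_m, max xᵢ), k + n).
Sample maximum = 68.17; prior scale x_m = 43.1 → posterior scale = max = 68.17.
Posterior shape = 2.9 + 10 = 12.9.
E[θ|data] = k·x_m/(k−1) = 12.9·68.17/11.9 = 73.8986.

73.8986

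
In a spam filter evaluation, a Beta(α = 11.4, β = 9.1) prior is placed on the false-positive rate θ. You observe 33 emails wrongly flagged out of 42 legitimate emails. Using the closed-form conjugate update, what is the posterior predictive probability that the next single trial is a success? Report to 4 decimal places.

0.7104

The Beta prior is conjugate to a Binomial/Bernoulli likelihood; the update adds successes to α and failures to β.
Posterior: Beta(α+k, β+n−k) = Beta(11.4+33, 9.1+9) = Beta(44.4, 18.1).
For a single future Bernoulli trial, P(success | data) = α/(α+β) = 0.7104.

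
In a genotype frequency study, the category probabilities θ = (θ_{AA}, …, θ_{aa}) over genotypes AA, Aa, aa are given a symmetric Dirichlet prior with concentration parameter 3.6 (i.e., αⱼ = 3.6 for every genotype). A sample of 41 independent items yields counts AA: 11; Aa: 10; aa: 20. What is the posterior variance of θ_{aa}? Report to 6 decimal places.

0.004698

The Dirichlet prior is conjugate to the Multinomial likelihood: each posterior αⱼ = prior αⱼ + observed count nⱼ.
Posterior concentration: (14.6, 13.6, 23.6), total = 51.8.
Var[θ_j] = α_j(Σα−α_j)/((Σα)²(Σα+1)) = 23.6·28.2/(51.8²·52.8) = 0.004698.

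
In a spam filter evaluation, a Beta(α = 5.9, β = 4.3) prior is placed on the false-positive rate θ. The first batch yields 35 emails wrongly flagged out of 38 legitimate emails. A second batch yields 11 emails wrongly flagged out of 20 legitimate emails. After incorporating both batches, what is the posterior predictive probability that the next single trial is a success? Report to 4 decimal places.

0.7610

The Beta prior is conjugate to a Binomial/Bernoulli likelihood; the update adds successes to α and failures to β.
After batch 1: Beta(5.9+35, 4.3+3) = Beta(40.9, 7.3).
After batch 2: Beta(40.9+11, 7.3+9) = Beta(51.9, 16.3).
For a single future Bernoulli trial, P(success | data) = α/(α+β) = 0.7610.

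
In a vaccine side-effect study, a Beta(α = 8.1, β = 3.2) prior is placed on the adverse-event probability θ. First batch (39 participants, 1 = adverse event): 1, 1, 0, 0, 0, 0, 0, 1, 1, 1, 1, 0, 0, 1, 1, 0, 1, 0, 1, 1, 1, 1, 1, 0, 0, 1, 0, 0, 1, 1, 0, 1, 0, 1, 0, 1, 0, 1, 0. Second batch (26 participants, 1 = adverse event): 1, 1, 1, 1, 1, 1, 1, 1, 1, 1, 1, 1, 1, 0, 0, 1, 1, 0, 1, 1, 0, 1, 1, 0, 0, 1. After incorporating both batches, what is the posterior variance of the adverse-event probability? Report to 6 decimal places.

The Beta prior is conjugate to a Binomial/Bernoulli likelihood; the update adds successes to α and failures to β.
After batch 1: Beta(8.1+21, 3.2+18) = Beta(29.1, 21.2).
After batch 2: Beta(29.1+20, 21.2+6) = Beta(49.1, 27.2).
Var = αβ/((α+β)²(α+β+1)) = 49.1·27.2/(76.3²·77.3) = 0.002968.

0.002968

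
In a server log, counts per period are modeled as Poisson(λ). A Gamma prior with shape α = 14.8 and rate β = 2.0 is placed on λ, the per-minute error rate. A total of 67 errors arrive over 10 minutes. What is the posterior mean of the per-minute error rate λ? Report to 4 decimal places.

6.8167

With a Gamma(shape α, rate β) prior, the Poisson likelihood is conjugate: the posterior is Gamma(α + ΣXᵢ, β + n).
Posterior: Gamma(α+S, β+n) = Gamma(14.8+67, 2.0+10) = Gamma(81.8, 12.0).
Posterior mean = α/β = 81.8/12.0 = 6.8167.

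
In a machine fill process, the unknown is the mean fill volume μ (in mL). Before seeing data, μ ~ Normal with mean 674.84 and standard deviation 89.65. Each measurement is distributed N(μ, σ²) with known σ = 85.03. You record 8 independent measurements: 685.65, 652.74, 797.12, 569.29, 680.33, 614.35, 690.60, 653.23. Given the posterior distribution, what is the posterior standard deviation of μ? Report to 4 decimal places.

28.5028

For Normal data with known variance σ², a Normal(μ₀, σ₀²) prior on μ is conjugate. Posterior precision = 1/σ₀² + n/σ²; posterior mean is the precision-weighted average of μ₀ and x̄.
σ₀² = 89.65² = 8037.1225, σ² = 85.03² = 7230.1009; σ² + n·σ₀² = 7230.1009 + 8·8037.1225 = 71527.0809.
Posterior precision = 1/σ₀² + n/σ² = 1/8037.1225 + 8/7230.1009 = (σ² + n·σ₀²)/(σ₀²σ²) = 71527.0809/(8037.1225·7230.1009); posterior variance σₙ² = σ₀²σ²/(σ² + n·σ₀²) = 8037.1225·7230.1009/71527.0809 = 812.408474.
Posterior SD = √σₙ² = √(8037.1225·7230.1009/71527.0809) = 28.5028.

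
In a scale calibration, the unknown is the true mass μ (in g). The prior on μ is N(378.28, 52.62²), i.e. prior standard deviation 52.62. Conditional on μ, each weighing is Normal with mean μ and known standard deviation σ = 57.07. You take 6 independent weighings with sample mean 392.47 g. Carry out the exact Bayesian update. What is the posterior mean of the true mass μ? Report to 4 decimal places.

For Normal data with known variance σ², a Normal(μ₀, σ₀²) prior on μ is conjugate. Posterior precision = 1/σ₀² + n/σ²; posterior mean is the precision-weighted average of μ₀ and x̄.
n·x̄ = 6·392.47 = 2354.82.
σ₀² = 52.62² = 2768.8644, σ² = 57.07² = 3256.9849; σ² + n·σ₀² = 3256.9849 + 6·2768.8644 = 19870.1713.
Posterior mean = (μ₀/σ₀² + n·x̄/σ²)/(1/σ₀² + n/σ²) = (σ²·μ₀ + σ₀²·n·x̄)/(σ² + n·σ₀²) = (3256.9849·378.28 + 2768.8644·2354.82)/19870.1713 = 7752229.51438/19870.1713 = 390.1441.

390.1441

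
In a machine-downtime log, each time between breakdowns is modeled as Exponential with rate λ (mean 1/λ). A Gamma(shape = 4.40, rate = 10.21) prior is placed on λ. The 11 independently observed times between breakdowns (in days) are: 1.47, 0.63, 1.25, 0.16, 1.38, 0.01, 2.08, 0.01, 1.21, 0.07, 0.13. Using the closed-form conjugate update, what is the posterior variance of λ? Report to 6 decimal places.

With a Gamma(shape α, rate β) prior on the exponential rate λ, the posterior after n observations with total T = Σxᵢ is Gamma(α+n, β+T).
Sum of observations T = 8.40 days; n = 11.
Posterior: Gamma(4.40+11, 10.21+8.40) = Gamma(15.40, 18.61).
Var = α/β² = 0.044466.

0.044466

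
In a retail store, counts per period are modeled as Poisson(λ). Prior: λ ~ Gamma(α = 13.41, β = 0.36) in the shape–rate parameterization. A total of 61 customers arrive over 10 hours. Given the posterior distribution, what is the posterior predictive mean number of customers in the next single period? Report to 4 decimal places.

7.1824

With a Gamma(shape α, rate β) prior, the Poisson likelihood is conjugate: the posterior is Gamma(α + ΣXᵢ, β + n).
Posterior: Gamma(α+S, β+n) = Gamma(13.41+61, 0.36+10) = Gamma(74.41, 10.36).
The predictive distribution for one future period is NegBinom with mean α/β = 7.1824.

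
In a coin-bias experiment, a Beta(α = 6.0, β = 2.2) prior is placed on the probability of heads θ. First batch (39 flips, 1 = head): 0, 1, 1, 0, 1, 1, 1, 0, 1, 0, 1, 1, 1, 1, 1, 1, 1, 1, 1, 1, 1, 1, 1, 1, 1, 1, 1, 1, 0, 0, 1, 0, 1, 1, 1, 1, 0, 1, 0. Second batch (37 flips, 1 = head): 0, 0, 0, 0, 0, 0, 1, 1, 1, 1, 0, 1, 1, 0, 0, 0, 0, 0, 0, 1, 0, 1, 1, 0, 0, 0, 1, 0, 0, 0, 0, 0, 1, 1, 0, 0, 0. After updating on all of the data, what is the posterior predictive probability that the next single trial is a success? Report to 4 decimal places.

0.5701

The Beta prior is conjugate to a Binomial/Bernoulli likelihood; the update adds successes to α and failures to β.
After batch 1: Beta(6.0+30, 2.2+9) = Beta(36.0, 11.2).
After batch 2: Beta(36.0+12, 11.2+25) = Beta(48.0, 36.2).
For a single future Bernoulli trial, P(success | data) = α/(α+β) = 0.5701.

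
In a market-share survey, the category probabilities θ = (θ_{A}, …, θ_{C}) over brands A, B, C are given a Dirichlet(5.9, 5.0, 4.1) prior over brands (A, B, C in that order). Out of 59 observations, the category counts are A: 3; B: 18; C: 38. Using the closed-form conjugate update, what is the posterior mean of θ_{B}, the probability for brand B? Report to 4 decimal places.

The Dirichlet prior is conjugate to the Multinomial likelihood: each posterior αⱼ = prior αⱼ + observed count nⱼ.
Posterior concentration: (8.9, 23.0, 42.1), total = 74.0.
E[θ_{B}|data] = α_{B}/Σα = 23.0/74.0 = 0.3108.

0.3108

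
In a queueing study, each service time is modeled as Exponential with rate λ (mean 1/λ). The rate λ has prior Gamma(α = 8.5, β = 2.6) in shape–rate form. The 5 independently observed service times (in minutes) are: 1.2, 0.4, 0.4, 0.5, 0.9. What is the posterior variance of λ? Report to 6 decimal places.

With a Gamma(shape α, rate β) prior on the exponential rate λ, the posterior after n observations with total T = Σxᵢ is Gamma(α+n, β+T).
Sum of observations T = 3.4 minutes; n = 5.
Posterior: Gamma(8.5+5, 2.6+3.4) = Gamma(13.5, 6.0).
Var = α/β² = 0.375000.

0.375000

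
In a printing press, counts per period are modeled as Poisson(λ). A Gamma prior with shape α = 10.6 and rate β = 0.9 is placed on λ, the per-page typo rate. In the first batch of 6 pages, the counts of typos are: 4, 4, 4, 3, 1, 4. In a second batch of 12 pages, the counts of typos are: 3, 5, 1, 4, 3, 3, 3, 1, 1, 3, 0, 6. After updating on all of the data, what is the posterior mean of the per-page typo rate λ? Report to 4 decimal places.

With a Gamma(shape α, rate β) prior, the Poisson likelihood is conjugate: the posterior is Gamma(α + ΣXᵢ, β + n).
Batch 1: sum of counts S = 20 over n = 6 pages.
After batch 1: Gamma(α+S, β+n) = Gamma(10.6+20, 0.9+6) = Gamma(30.6, 6.9).
Batch 2: sum of counts S = 33 over n = 12 pages.
After batch 2: Gamma(α+S, β+n) = Gamma(30.6+33, 6.9+12) = Gamma(63.6, 18.9).
Posterior mean = α/β = 63.6/18.9 = 3.3651.

3.3651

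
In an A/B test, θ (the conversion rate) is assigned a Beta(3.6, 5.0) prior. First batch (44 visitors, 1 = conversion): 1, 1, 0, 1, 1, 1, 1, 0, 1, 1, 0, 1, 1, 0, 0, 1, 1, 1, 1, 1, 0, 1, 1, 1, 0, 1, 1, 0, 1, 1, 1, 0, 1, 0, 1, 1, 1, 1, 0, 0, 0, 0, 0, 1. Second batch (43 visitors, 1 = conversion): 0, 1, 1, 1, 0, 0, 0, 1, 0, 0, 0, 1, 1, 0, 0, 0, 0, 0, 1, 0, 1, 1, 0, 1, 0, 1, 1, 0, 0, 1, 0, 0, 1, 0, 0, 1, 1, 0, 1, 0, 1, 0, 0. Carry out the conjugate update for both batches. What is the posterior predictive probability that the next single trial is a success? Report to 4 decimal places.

0.5293

The Beta prior is conjugate to a Binomial/Bernoulli likelihood; the update adds successes to α and failures to β.
After batch 1: Beta(3.6+29, 5.0+15) = Beta(32.6, 20.0).
After batch 2: Beta(32.6+18, 20.0+25) = Beta(50.6, 45.0).
For a single future Bernoulli trial, P(success | data) = α/(α+β) = 0.5293.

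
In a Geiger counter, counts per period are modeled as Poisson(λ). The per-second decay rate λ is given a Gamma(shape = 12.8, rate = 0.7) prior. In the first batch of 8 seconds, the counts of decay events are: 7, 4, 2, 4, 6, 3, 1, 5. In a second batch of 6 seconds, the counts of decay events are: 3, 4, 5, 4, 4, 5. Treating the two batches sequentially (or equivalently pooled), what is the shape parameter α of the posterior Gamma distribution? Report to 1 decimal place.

With a Gamma(shape α, rate β) prior, the Poisson likelihood is conjugate: the posterior is Gamma(α + ΣXᵢ, β + n).
Batch 1: sum of counts S = 32 over n = 8 seconds.
After batch 1: Gamma(α+S, β+n) = Gamma(12.8+32, 0.7+8) = Gamma(44.8, 8.7).
Batch 2: sum of counts S = 25 over n = 6 seconds.
After batch 2: Gamma(α+S, β+n) = Gamma(44.8+25, 8.7+6) = Gamma(69.8, 14.7).
Posterior α = 69.8.

69.8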